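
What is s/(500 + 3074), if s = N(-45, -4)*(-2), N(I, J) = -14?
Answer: 14/1787 ≈ 0.0078344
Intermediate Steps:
s = 28 (s = -14*(-2) = 28)
s/(500 + 3074) = 28/(500 + 3074) = 28/3574 = 28*(1/3574) = 14/1787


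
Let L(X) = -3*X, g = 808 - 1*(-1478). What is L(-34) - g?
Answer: -2184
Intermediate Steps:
g = 2286 (g = 808 + 1478 = 2286)
L(-34) - g = -3*(-34) - 1*2286 = 102 - 2286 = -2184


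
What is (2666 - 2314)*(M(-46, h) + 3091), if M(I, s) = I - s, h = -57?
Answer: 1091904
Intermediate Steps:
(2666 - 2314)*(M(-46, h) + 3091) = (2666 - 2314)*((-46 - 1*(-57)) + 3091) = 352*((-46 + 57) + 3091) = 352*(11 + 3091) = 352*3102 = 1091904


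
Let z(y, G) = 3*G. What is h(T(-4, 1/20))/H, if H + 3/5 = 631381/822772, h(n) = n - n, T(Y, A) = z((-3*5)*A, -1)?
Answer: 0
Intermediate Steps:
T(Y, A) = -3 (T(Y, A) = 3*(-1) = -3)
h(n) = 0
H = 688589/4113860 (H = -⅗ + 631381/822772 = 688589/4113860 ≈ 0.16738)
h(T(-4, 1/20))/H = 0/(688589/4113860) = 0*(4113860/688589) = 0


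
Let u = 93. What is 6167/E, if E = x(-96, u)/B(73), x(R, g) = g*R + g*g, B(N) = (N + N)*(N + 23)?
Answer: -28812224/93 ≈ -3.0981e+5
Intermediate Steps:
B(N) = 2*N*(23 + N) (B(N) = (2*N)*(23 + N) = 2*N*(23 + N))
x(R, g) = g² + R*g (x(R, g) = R*g + g² = g² + R*g)
E = -93/4672 (E = (93*(-96 + 93))/((2*73*(23 + 73))) = (93*(-3))/((2*73*96)) = -279/14016 = -279*1/14016 = -93/4672 ≈ -0.019906)
6167/E = 6167/(-93/4672) = 6167*(-4672/93) = -28812224/93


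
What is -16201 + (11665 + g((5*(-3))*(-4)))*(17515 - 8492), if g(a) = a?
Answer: 105778474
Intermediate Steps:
-16201 + (11665 + g((5*(-3))*(-4)))*(17515 - 8492) = -16201 + (11665 + (5*(-3))*(-4))*(17515 - 8492) = -16201 + (11665 - 15*(-4))*9023 = -16201 + (11665 + 60)*9023 = -16201 + 11725*9023 = -16201 + 105794675 = 105778474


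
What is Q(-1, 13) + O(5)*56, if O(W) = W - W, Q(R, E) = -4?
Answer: -4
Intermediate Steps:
O(W) = 0
Q(-1, 13) + O(5)*56 = -4 + 0*56 = -4 + 0 = -4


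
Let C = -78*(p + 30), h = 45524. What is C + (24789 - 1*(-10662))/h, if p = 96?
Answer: -447374421/45524 ≈ -9827.2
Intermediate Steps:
C = -9828 (C = -78*(96 + 30) = -78*126 = -9828)
C + (24789 - 1*(-10662))/h = -9828 + (24789 - 1*(-10662))/45524 = -9828 + (24789 + 10662)*(1/45524) = -9828 + 35451*(1/45524) = -9828 + 35451/45524 = -447374421/45524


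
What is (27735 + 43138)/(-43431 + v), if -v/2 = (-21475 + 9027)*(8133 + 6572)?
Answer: 70873/366052249 ≈ 0.00019361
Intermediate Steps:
v = 366095680 (v = -2*(-21475 + 9027)*(8133 + 6572) = -(-24896)*14705 = -2*(-183047840) = 366095680)
(27735 + 43138)/(-43431 + v) = (27735 + 43138)/(-43431 + 366095680) = 70873/366052249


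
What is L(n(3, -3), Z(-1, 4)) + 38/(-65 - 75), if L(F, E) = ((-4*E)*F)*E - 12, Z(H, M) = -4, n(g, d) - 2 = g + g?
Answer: -36699/70 ≈ -524.27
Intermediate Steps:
n(g, d) = 2 + 2*g (n(g, d) = 2 + (g + g) = 2 + 2*g)
L(F, E) = -12 - 4*F*E² (L(F, E) = (-4*E*F)*E - 12 = -4*F*E² - 12 = -12 - 4*F*E²)
L(n(3, -3), Z(-1, 4)) + 38/(-65 - 75) = (-12 - 4*(2 + 2*3)*(-4)²) + 38/(-65 - 75) = (-12 - 4*(2 + 6)*16) + 38/(-140) = (-12 - 4*8*16) + 38*(-1/140) = (-12 - 512) - 19/70 = -524 - 19/70 = -36699/70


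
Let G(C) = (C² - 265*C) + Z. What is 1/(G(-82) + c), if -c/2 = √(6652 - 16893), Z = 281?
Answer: 4105/117963027 + 2*I*√209/117963027 ≈ 3.4799e-5 + 2.4511e-7*I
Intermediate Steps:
G(C) = 281 + C² - 265*C (G(C) = (C² - 265*C) + 281 = 281 + C² - 265*C)
c = -14*I*√209 (c = -2*√(6652 - 16893) = -14*I*√209 ≈ -202.4*I)
1/(G(-82) + c) = 1/((281 + (-82)² - 265*(-82)) - 14*I*√209) = 1/((281 + 6724 + 21730) - 14*I*√209) = 1/(28735 - 14*I*√209)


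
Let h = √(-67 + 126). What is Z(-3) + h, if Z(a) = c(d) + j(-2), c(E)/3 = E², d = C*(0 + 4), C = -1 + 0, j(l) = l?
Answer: 46 + √59 ≈ 53.681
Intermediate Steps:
C = -1
h = √59 ≈ 7.6811
d = -4 (d = -(0 + 4) = -1*4 = -4)
c(E) = 3*E²
Z(a) = 46 (Z(a) = 3*(-4)² - 2 = 3*16 - 2 = 48 - 2 = 46)
Z(-3) + h = 46 + √59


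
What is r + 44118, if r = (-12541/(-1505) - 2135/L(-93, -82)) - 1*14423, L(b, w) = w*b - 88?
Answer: 336971890433/11344690 ≈ 29703.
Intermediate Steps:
L(b, w) = -88 + b*w (L(b, w) = b*w - 88 = -88 + b*w)
r = -163533142987/11344690 (r = (-12541/(-1505) - 2135/(-88 - 93*(-82))) - 1*14423 = (-12541*(-1/1505) - 2135/(-88 + 7626)) - 14423 = (12541/1505 - 2135/7538) - 14423 = 91320883/11344690 - 14423 = -163533142987/11344690 ≈ -14415.)
r + 44118 = -163533142987/11344690 + 44118 = 336971890433/11344690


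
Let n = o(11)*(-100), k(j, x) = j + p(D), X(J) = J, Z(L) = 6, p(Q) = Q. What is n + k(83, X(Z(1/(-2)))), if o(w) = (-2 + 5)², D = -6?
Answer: -823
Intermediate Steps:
o(w) = 9 (o(w) = 3² = 9)
k(j, x) = -6 + j (k(j, x) = j - 6 = -6 + j)
n = -900 (n = 9*(-100) = -900)
n + k(83, X(Z(1/(-2)))) = -900 + (-6 + 83) = -900 + 77 = -823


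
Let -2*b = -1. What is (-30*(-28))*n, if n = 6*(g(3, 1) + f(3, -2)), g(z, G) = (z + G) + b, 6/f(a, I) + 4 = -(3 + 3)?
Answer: 19656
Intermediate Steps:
b = ½ (b = -½*(-1) = ½ ≈ 0.50000)
f(a, I) = -⅗ (f(a, I) = 6/(-4 - (3 + 3)) = 6/(-4 - 1*6) = 6/(-4 - 6) = 6/(-10) = 6*(-⅒) = -⅗)
g(z, G) = ½ + G + z (g(z, G) = (z + G) + ½ = (G + z) + ½ = ½ + G + z)
n = 117/5 (n = 6*((½ + 1 + 3) - ⅗) = 6*(9/2 - ⅗) = 6*(39/10) = 117/5 ≈ 23.400)
(-30*(-28))*n = -30*(-28)*(117/5) = 840*(117/5) = 19656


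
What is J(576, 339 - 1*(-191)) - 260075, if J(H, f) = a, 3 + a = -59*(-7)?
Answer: -259665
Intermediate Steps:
a = 410 (a = -3 - 59*(-7) = -3 + 413 = 410)
J(H, f) = 410
J(576, 339 - 1*(-191)) - 260075 = 410 - 260075 = -259665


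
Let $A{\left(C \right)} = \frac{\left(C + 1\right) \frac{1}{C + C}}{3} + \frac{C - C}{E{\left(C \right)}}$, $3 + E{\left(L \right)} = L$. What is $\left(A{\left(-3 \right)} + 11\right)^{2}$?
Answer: $\frac{10000}{81} \approx 123.46$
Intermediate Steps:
$E{\left(L \right)} = -3 + L$
$A{\left(C \right)} = \frac{1 + C}{6 C}$ ($A{\left(C \right)} = \frac{\left(C + 1\right) \frac{1}{C + C}}{3} + \frac{C - C}{-3 + C} = \frac{1 + C}{2 C} \frac{1}{3} + \frac{0}{-3 + C} = \left(1 + C\right) \frac{1}{2 C} \frac{1}{3} + 0 = \frac{1 + C}{2 C} \frac{1}{3} + 0 = \frac{1 + C}{6 C} + 0 = \frac{1 + C}{6 C}$)
$\left(A{\left(-3 \right)} + 11\right)^{2} = \left(\frac{1 - 3}{6 \left(-3\right)} + 11\right)^{2} = \left(\frac{1}{6} \left(- \frac{1}{3}\right) \left(-2\right) + 11\right)^{2} = \left(\frac{1}{9} + 11\right)^{2} = \left(\frac{100}{9}\right)^{2} = \frac{10000}{81}$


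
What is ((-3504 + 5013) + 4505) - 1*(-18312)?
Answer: 24326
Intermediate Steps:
((-3504 + 5013) + 4505) - 1*(-18312) = (1509 + 4505) + 18312 = 6014 + 18312 = 24326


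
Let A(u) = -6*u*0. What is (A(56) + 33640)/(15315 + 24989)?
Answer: 4205/5038 ≈ 0.83466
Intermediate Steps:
A(u) = 0
(A(56) + 33640)/(15315 + 24989) = (0 + 33640)/(15315 + 24989) = 33640/40304 = 33640*(1/40304) = 4205/5038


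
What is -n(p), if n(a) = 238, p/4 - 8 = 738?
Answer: -238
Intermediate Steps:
p = 2984 (p = 32 + 4*738 = 32 + 2952 = 2984)
-n(p) = -1*238 = -238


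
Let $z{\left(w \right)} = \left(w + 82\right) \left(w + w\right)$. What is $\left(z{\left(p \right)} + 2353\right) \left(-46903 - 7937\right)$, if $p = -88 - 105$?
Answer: $-2478713160$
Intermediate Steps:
$p = -193$
$z{\left(w \right)} = 2 w \left(82 + w\right)$ ($z{\left(w \right)} = \left(82 + w\right) 2 w = 2 w \left(82 + w\right)$)
$\left(z{\left(p \right)} + 2353\right) \left(-46903 - 7937\right) = \left(2 \left(-193\right) \left(82 - 193\right) + 2353\right) \left(-46903 - 7937\right) = \left(2 \left(-193\right) \left(-111\right) + 2353\right) \left(-54840\right) = \left(42846 + 2353\right) \left(-54840\right) = 45199 \left(-54840\right) = -2478713160$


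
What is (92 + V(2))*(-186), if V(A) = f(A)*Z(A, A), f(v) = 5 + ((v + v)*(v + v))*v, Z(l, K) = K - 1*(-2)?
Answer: -44640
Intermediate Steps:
Z(l, K) = 2 + K (Z(l, K) = K + 2 = 2 + K)
f(v) = 5 + 4*v**3 (f(v) = 5 + ((2*v)*(2*v))*v = 5 + (4*v**2)*v = 5 + 4*v**3)
V(A) = (2 + A)*(5 + 4*A**3) (V(A) = (5 + 4*A**3)*(2 + A) = (2 + A)*(5 + 4*A**3))
(92 + V(2))*(-186) = (92 + (2 + 2)*(5 + 4*2**3))*(-186) = (92 + 4*(5 + 4*8))*(-186) = (92 + 4*(5 + 32))*(-186) = (92 + 4*37)*(-186) = (92 + 148)*(-186) = 240*(-186) = -44640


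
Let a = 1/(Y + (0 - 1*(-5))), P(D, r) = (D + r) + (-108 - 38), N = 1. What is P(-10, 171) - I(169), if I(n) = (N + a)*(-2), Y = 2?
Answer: 121/7 ≈ 17.286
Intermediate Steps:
P(D, r) = -146 + D + r (P(D, r) = (D + r) - 146 = -146 + D + r)
a = ⅐ (a = 1/(2 + (0 - 1*(-5))) = 1/(2 + (0 + 5)) = 1/(2 + 5) = 1/7 = ⅐ ≈ 0.14286)
I(n) = -16/7 (I(n) = (1 + ⅐)*(-2) = (8/7)*(-2) = -16/7)
P(-10, 171) - I(169) = (-146 - 10 + 171) - 1*(-16/7) = 15 + 16/7 = 121/7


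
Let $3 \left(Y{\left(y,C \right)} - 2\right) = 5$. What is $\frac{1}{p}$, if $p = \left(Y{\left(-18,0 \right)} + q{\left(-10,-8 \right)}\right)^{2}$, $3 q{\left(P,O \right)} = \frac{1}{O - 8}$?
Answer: $\frac{2304}{30625} \approx 0.075233$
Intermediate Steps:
$q{\left(P,O \right)} = \frac{1}{3 \left(-8 + O\right)}$ ($q{\left(P,O \right)} = \frac{1}{3 \left(O - 8\right)} = \frac{1}{3 \left(-8 + O\right)}$)
$Y{\left(y,C \right)} = \frac{11}{3}$ ($Y{\left(y,C \right)} = 2 + \frac{1}{3} \cdot 5 = 2 + \frac{5}{3} = \frac{11}{3}$)
$p = \frac{30625}{2304}$ ($p = \left(\frac{11}{3} + \frac{1}{3 \left(-8 - 8\right)}\right)^{2} = \left(\frac{11}{3} + \frac{1}{3 \left(-16\right)}\right)^{2} = \left(\frac{11}{3} + \frac{1}{3} \left(- \frac{1}{16}\right)\right)^{2} = \left(\frac{11}{3} - \frac{1}{48}\right)^{2} = \left(\frac{175}{48}\right)^{2} = \frac{30625}{2304} \approx 13.292$)
$\frac{1}{p} = \frac{1}{\frac{30625}{2304}} = \frac{2304}{30625}$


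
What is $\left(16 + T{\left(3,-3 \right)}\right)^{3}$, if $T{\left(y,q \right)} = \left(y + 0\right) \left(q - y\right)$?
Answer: $-8$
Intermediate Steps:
$T{\left(y,q \right)} = y \left(q - y\right)$
$\left(16 + T{\left(3,-3 \right)}\right)^{3} = \left(16 + 3 \left(-3 - 3\right)\right)^{3} = \left(16 + 3 \left(-6\right)\right)^{3} = \left(16 - 18\right)^{3} = \left(-2\right)^{3} = -8$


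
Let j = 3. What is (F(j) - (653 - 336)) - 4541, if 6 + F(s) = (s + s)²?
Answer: -4828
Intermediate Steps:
F(s) = -6 + 4*s² (F(s) = -6 + (s + s)² = -6 + (2*s)² = -6 + 4*s²)
(F(j) - (653 - 336)) - 4541 = ((-6 + 4*3²) - (653 - 336)) - 4541 = ((-6 + 4*9) - 1*317) - 4541 = ((-6 + 36) - 317) - 4541 = (30 - 317) - 4541 = -287 - 4541 = -4828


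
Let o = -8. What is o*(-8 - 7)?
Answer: 120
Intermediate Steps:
o*(-8 - 7) = -8*(-8 - 7) = -8*(-15) = 120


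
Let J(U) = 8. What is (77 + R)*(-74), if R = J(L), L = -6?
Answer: -6290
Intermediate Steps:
R = 8
(77 + R)*(-74) = (77 + 8)*(-74) = 85*(-74) = -6290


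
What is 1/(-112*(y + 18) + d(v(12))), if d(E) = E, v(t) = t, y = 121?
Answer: -1/15556 ≈ -6.4284e-5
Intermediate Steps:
1/(-112*(y + 18) + d(v(12))) = 1/(-112*(121 + 18) + 12) = 1/(-112*139 + 12) = 1/(-15568 + 12) = 1/(-15556) = -1/15556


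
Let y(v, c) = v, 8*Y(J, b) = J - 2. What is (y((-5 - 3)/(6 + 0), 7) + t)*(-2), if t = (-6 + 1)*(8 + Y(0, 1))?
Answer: 481/6 ≈ 80.167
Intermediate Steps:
Y(J, b) = -1/4 + J/8 (Y(J, b) = (J - 2)/8 = (-2 + J)/8 = -1/4 + J/8)
t = -155/4 (t = (-6 + 1)*(8 + (-1/4 + (1/8)*0)) = -5*(8 + (-1/4 + 0)) = -5*(8 - 1/4) = -5*31/4 = -155/4 ≈ -38.750)
(y((-5 - 3)/(6 + 0), 7) + t)*(-2) = ((-5 - 3)/(6 + 0) - 155/4)*(-2) = (-8/6 - 155/4)*(-2) = (-8*1/6 - 155/4)*(-2) = (-4/3 - 155/4)*(-2) = -481/12*(-2) = 481/6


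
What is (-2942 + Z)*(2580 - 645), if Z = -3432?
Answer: -12333690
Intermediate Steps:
(-2942 + Z)*(2580 - 645) = (-2942 - 3432)*(2580 - 645) = -6374*1935 = -12333690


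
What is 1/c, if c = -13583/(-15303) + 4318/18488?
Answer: 141460932/158600429 ≈ 0.89193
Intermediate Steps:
c = 158600429/141460932 (c = -13583*(-1/15303) + 4318*(1/18488) = 13583/15303 + 2159/9244 = 158600429/141460932 ≈ 1.1212)
1/c = 1/(158600429/141460932) = 141460932/158600429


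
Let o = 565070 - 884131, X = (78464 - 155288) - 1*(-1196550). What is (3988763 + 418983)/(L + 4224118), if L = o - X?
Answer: 4407746/2785331 ≈ 1.5825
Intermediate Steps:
X = 1119726 (X = -76824 + 1196550 = 1119726)
o = -319061
L = -1438787 (L = -319061 - 1*1119726 = -319061 - 1119726 = -1438787)
(3988763 + 418983)/(L + 4224118) = (3988763 + 418983)/(-1438787 + 4224118) = 4407746/2785331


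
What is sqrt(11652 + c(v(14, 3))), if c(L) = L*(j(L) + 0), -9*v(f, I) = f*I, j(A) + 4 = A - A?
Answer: 2*sqrt(26259)/3 ≈ 108.03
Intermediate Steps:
j(A) = -4 (j(A) = -4 + (A - A) = -4 + 0 = -4)
v(f, I) = -I*f/9 (v(f, I) = -f*I/9 = -I*f/9)
c(L) = -4*L (c(L) = L*(-4 + 0) = L*(-4) = -4*L)
sqrt(11652 + c(v(14, 3))) = sqrt(11652 - (-4)*3*14/9) = sqrt(11652 - 4*(-14/3)) = sqrt(11652 + 56/3) = sqrt(35012/3) = 2*sqrt(26259)/3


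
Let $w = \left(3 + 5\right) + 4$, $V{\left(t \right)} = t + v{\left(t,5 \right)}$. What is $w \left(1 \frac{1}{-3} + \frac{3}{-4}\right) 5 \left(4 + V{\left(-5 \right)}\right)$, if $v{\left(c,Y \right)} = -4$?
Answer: $325$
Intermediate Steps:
$V{\left(t \right)} = -4 + t$ ($V{\left(t \right)} = t - 4 = -4 + t$)
$w = 12$ ($w = 8 + 4 = 12$)
$w \left(1 \frac{1}{-3} + \frac{3}{-4}\right) 5 \left(4 + V{\left(-5 \right)}\right) = 12 \left(1 \frac{1}{-3} + \frac{3}{-4}\right) 5 \left(4 - 9\right) = 12 \left(1 \left(- \frac{1}{3}\right) + 3 \left(- \frac{1}{4}\right)\right) 5 \left(4 - 9\right) = 12 \left(- \frac{1}{3} - \frac{3}{4}\right) 5 \left(-5\right) = 12 \left(- \frac{13}{12}\right) \left(-25\right) = \left(-13\right) \left(-25\right) = 325$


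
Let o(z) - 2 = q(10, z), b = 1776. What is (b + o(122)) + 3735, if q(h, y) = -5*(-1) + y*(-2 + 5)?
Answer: 5884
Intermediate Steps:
q(h, y) = 5 + 3*y (q(h, y) = 5 + y*3 = 5 + 3*y)
o(z) = 7 + 3*z (o(z) = 2 + (5 + 3*z) = 7 + 3*z)
(b + o(122)) + 3735 = (1776 + (7 + 3*122)) + 3735 = (1776 + (7 + 366)) + 3735 = (1776 + 373) + 3735 = 2149 + 3735 = 5884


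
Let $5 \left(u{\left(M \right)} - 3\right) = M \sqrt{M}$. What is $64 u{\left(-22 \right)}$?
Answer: $192 - \frac{1408 i \sqrt{22}}{5} \approx 192.0 - 1320.8 i$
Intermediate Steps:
$u{\left(M \right)} = 3 + \frac{M^{\frac{3}{2}}}{5}$ ($u{\left(M \right)} = 3 + \frac{M \sqrt{M}}{5} = 3 + \frac{M^{\frac{3}{2}}}{5}$)
$64 u{\left(-22 \right)} = 64 \left(3 + \frac{\left(-22\right)^{\frac{3}{2}}}{5}\right) = 64 \left(3 + \frac{\left(-22\right) i \sqrt{22}}{5}\right) = 64 \left(3 - \frac{22 i \sqrt{22}}{5}\right) = 192 - \frac{1408 i \sqrt{22}}{5}$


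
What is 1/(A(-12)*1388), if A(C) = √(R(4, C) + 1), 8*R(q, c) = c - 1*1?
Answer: -I*√10/3470 ≈ -0.00091132*I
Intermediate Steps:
R(q, c) = -⅛ + c/8 (R(q, c) = (c - 1*1)/8 = (c - 1)/8 = (-1 + c)/8 = -⅛ + c/8)
A(C) = √(7/8 + C/8) (A(C) = √((-⅛ + C/8) + 1) = √(7/8 + C/8))
1/(A(-12)*1388) = 1/((√(14 + 2*(-12))/4)*1388) = 1/((√(14 - 24)/4)*1388) = 1/((√(-10)/4)*1388) = 1/(((I*√10)/4)*1388) = 1/((I*√10/4)*1388) = 1/(347*I*√10) = -I*√10/3470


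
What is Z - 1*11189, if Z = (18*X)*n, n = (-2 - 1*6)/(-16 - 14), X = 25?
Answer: -11069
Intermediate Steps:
n = 4/15 (n = (-2 - 6)/(-30) = -8*(-1/30) = 4/15 ≈ 0.26667)
Z = 120 (Z = (18*25)*(4/15) = 450*(4/15) = 120)
Z - 1*11189 = 120 - 1*11189 = 120 - 11189 = -11069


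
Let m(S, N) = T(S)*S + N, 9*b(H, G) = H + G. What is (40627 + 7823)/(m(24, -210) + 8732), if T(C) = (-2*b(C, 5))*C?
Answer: 4845/481 ≈ 10.073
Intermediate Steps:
b(H, G) = G/9 + H/9 (b(H, G) = (H + G)/9 = (G + H)/9 = G/9 + H/9)
T(C) = C*(-10/9 - 2*C/9) (T(C) = (-2*((⅑)*5 + C/9))*C = (-2*(5/9 + C/9))*C = (-10/9 - 2*C/9)*C = C*(-10/9 - 2*C/9))
m(S, N) = N - 2*S²*(5 + S)/9 (m(S, N) = (-2*S*(5 + S)/9)*S + N = -2*S²*(5 + S)/9 + N = N - 2*S²*(5 + S)/9)
(40627 + 7823)/(m(24, -210) + 8732) = (40627 + 7823)/((-210 - 2/9*24²*(5 + 24)) + 8732) = 48450/((-210 - 2/9*576*29) + 8732) = 48450/((-210 - 3712) + 8732) = 48450/(-3922 + 8732) = 48450/4810 = 48450*(1/4810) = 4845/481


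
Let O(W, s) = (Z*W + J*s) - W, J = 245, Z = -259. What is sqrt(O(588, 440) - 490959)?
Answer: I*sqrt(536039) ≈ 732.15*I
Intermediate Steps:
O(W, s) = -260*W + 245*s (O(W, s) = (-259*W + 245*s) - W = -260*W + 245*s)
sqrt(O(588, 440) - 490959) = sqrt((-260*588 + 245*440) - 490959) = sqrt((-152880 + 107800) - 490959) = sqrt(-45080 - 490959) = sqrt(-536039) = I*sqrt(536039)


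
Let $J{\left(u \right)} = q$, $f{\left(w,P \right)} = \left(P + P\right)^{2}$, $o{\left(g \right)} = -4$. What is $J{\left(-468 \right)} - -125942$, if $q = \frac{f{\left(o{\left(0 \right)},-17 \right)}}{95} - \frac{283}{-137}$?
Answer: $\frac{1639320387}{13015} \approx 1.2596 \cdot 10^{5}$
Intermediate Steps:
$f{\left(w,P \right)} = 4 P^{2}$ ($f{\left(w,P \right)} = \left(2 P\right)^{2} = 4 P^{2}$)
$q = \frac{185257}{13015}$ ($q = \frac{4 \left(-17\right)^{2}}{95} - \frac{283}{-137} = 4 \cdot 289 \cdot \frac{1}{95} - - \frac{283}{137} = 1156 \cdot \frac{1}{95} + \frac{283}{137} = \frac{1156}{95} + \frac{283}{137} = \frac{185257}{13015} \approx 14.234$)
$J{\left(u \right)} = \frac{185257}{13015}$
$J{\left(-468 \right)} - -125942 = \frac{185257}{13015} - -125942 = \frac{185257}{13015} + 125942 = \frac{1639320387}{13015}$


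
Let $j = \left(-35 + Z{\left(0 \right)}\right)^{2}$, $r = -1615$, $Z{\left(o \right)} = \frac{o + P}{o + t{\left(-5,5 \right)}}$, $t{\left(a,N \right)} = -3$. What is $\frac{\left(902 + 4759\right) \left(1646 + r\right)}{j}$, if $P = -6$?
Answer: $\frac{19499}{121} \approx 161.15$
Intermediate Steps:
$Z{\left(o \right)} = \frac{-6 + o}{-3 + o}$ ($Z{\left(o \right)} = \frac{o - 6}{o - 3} = \frac{-6 + o}{-3 + o}$)
$j = 1089$ ($j = \left(-35 + \frac{-6 + 0}{-3 + 0}\right)^{2} = \left(-35 + \frac{1}{-3} \left(-6\right)\right)^{2} = \left(-35 - -2\right)^{2} = \left(-35 + 2\right)^{2} = \left(-33\right)^{2} = 1089$)
$\frac{\left(902 + 4759\right) \left(1646 + r\right)}{j} = \frac{\left(902 + 4759\right) \left(1646 - 1615\right)}{1089} = 5661 \cdot 31 \cdot \frac{1}{1089} = 175491 \cdot \frac{1}{1089} = \frac{19499}{121}$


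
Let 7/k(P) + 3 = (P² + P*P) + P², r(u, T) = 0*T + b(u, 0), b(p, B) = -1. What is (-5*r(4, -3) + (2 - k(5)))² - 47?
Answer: 3361/5184 ≈ 0.64834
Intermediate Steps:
r(u, T) = -1 (r(u, T) = 0*T - 1 = 0 - 1 = -1)
k(P) = 7/(-3 + 3*P²) (k(P) = 7/(-3 + ((P² + P*P) + P²)) = 7/(-3 + ((P² + P²) + P²)) = 7/(-3 + (2*P² + P²)) = 7/(-3 + 3*P²))
(-5*r(4, -3) + (2 - k(5)))² - 47 = (-5*(-1) + (2 - 7/(3*(-1 + 5²))))² - 47 = (5 + (2 - 7/(3*(-1 + 25))))² - 47 = (5 + (2 - 7/(3*24)))² - 47 = (5 + (2 - 1*7/72))² - 47 = (5 + (2 - 7/72))² - 47 = (5 + 137/72)² - 47 = (497/72)² - 47 = 247009/5184 - 47 = 3361/5184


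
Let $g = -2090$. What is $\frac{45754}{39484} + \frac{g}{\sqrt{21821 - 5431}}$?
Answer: $\frac{22877}{19742} - \frac{19 \sqrt{16390}}{149} \approx -15.166$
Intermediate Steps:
$\frac{45754}{39484} + \frac{g}{\sqrt{21821 - 5431}} = \frac{45754}{39484} - \frac{2090}{\sqrt{21821 - 5431}} = 45754 \cdot \frac{1}{39484} - \frac{2090}{\sqrt{16390}} = \frac{22877}{19742} - 2090 \frac{\sqrt{16390}}{16390} = \frac{22877}{19742} - \frac{19 \sqrt{16390}}{149}$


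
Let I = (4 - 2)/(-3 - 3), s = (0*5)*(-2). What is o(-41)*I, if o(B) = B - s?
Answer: 41/3 ≈ 13.667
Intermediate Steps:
s = 0 (s = 0*(-2) = 0)
I = -⅓ (I = 2/(-6) = 2*(-⅙) = -⅓ ≈ -0.33333)
o(B) = B (o(B) = B - 1*0 = B + 0 = B)
o(-41)*I = -41*(-⅓) = 41/3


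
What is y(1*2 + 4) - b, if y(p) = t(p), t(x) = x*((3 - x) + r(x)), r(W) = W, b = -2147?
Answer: 2165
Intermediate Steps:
t(x) = 3*x (t(x) = x*((3 - x) + x) = x*3 = 3*x)
y(p) = 3*p
y(1*2 + 4) - b = 3*(1*2 + 4) - 1*(-2147) = 3*(2 + 4) + 2147 = 3*6 + 2147 = 18 + 2147 = 2165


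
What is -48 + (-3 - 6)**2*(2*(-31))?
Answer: -5070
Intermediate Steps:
-48 + (-3 - 6)**2*(2*(-31)) = -48 + (-9)**2*(-62) = -48 + 81*(-62) = -48 - 5022 = -5070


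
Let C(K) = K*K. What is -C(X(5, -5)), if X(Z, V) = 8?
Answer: -64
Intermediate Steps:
C(K) = K²
-C(X(5, -5)) = -1*8² = -1*64 = -64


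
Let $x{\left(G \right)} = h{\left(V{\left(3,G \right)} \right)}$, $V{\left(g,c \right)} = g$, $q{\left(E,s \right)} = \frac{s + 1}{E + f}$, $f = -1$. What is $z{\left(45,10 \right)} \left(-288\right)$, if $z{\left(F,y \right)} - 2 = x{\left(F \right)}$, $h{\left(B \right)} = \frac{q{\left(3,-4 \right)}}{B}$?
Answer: $-432$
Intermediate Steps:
$q{\left(E,s \right)} = \frac{1 + s}{-1 + E}$ ($q{\left(E,s \right)} = \frac{s + 1}{E - 1} = \frac{1 + s}{-1 + E}$)
$h{\left(B \right)} = - \frac{3}{2 B}$ ($h{\left(B \right)} = \frac{\frac{1}{-1 + 3} \left(1 - 4\right)}{B} = \frac{\frac{1}{2} \left(-3\right)}{B} = - \frac{3}{2 B}$)
$x{\left(G \right)} = - \frac{1}{2}$ ($x{\left(G \right)} = - \frac{3}{2 \cdot 3} = \left(- \frac{3}{2}\right) \frac{1}{3} = - \frac{1}{2}$)
$z{\left(F,y \right)} = \frac{3}{2}$ ($z{\left(F,y \right)} = 2 - \frac{1}{2} = \frac{3}{2}$)
$z{\left(45,10 \right)} \left(-288\right) = \frac{3}{2} \left(-288\right) = -432$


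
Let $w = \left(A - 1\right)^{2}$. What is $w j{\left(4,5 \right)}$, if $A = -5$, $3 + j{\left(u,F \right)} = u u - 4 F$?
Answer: $-252$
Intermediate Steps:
$j{\left(u,F \right)} = -3 + u^{2} - 4 F$ ($j{\left(u,F \right)} = -3 - \left(4 F - u u\right) = -3 - \left(- u^{2} + 4 F\right) = -3 + u^{2} - 4 F$)
$w = 36$ ($w = \left(-5 - 1\right)^{2} = \left(-6\right)^{2} = 36$)
$w j{\left(4,5 \right)} = 36 \left(-3 + 4^{2} - 20\right) = 36 \left(-3 + 16 - 20\right) = 36 \left(-7\right) = -252$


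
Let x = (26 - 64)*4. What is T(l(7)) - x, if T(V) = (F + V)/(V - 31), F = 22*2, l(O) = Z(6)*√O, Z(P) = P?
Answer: 106152/709 - 450*√7/709 ≈ 148.04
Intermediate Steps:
x = -152 (x = -38*4 = -152)
l(O) = 6*√O
F = 44
T(V) = (44 + V)/(-31 + V) (T(V) = (44 + V)/(V - 31) = (44 + V)/(-31 + V))
T(l(7)) - x = (44 + 6*√7)/(-31 + 6*√7) - 1*(-152) = (44 + 6*√7)/(-31 + 6*√7) + 152 = 152 + (44 + 6*√7)/(-31 + 6*√7)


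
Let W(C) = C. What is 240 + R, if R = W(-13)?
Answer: 227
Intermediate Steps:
R = -13
240 + R = 240 - 13 = 227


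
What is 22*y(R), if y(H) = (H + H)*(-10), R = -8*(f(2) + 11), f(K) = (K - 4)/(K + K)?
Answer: 36960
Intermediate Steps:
f(K) = (-4 + K)/(2*K) (f(K) = (-4 + K)/((2*K)) = (-4 + K)*(1/(2*K)) = (-4 + K)/(2*K))
R = -84 (R = -8*((½)*(-4 + 2)/2 + 11) = -8*((½)*(½)*(-2) + 11) = -8*(-½ + 11) = -8*21/2 = -84)
y(H) = -20*H (y(H) = (2*H)*(-10) = -20*H)
22*y(R) = 22*(-20*(-84)) = 22*1680 = 36960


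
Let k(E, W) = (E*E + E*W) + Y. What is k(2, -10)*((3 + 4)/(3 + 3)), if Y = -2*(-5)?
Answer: -7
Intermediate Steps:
Y = 10
k(E, W) = 10 + E**2 + E*W (k(E, W) = (E*E + E*W) + 10 = (E**2 + E*W) + 10 = 10 + E**2 + E*W)
k(2, -10)*((3 + 4)/(3 + 3)) = (10 + 2**2 + 2*(-10))*((3 + 4)/(3 + 3)) = (10 + 4 - 20)*(7/6) = -42/6 = -6*7/6 = -7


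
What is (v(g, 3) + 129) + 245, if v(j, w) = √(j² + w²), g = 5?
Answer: 374 + √34 ≈ 379.83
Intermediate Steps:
(v(g, 3) + 129) + 245 = (√(5² + 3²) + 129) + 245 = (√(25 + 9) + 129) + 245 = (√34 + 129) + 245 = (129 + √34) + 245 = 374 + √34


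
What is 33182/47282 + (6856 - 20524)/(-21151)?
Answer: 14341307/10638953 ≈ 1.3480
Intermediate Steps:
33182/47282 + (6856 - 20524)/(-21151) = 33182*(1/47282) - 13668*(-1/21151) = 353/503 + 13668/21151 = 14341307/10638953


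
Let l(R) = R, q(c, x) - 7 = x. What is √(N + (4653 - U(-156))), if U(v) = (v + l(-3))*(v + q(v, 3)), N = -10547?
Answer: 2*I*√7277 ≈ 170.61*I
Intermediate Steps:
q(c, x) = 7 + x
U(v) = (-3 + v)*(10 + v) (U(v) = (v - 3)*(v + (7 + 3)) = (-3 + v)*(v + 10) = (-3 + v)*(10 + v))
√(N + (4653 - U(-156))) = √(-10547 + (4653 - (-30 + (-156)² + 7*(-156)))) = √(-10547 + (4653 - (-30 + 24336 - 1092))) = √(-10547 + (4653 - 1*23214)) = √(-10547 + (4653 - 23214)) = √(-10547 - 18561) = √(-29108) = 2*I*√7277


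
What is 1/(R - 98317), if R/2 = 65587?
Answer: 1/32857 ≈ 3.0435e-5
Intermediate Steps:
R = 131174 (R = 2*65587 = 131174)
1/(R - 98317) = 1/(131174 - 98317) = 1/32857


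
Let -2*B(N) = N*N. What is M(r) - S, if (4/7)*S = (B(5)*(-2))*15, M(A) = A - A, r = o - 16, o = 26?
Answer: -2625/4 ≈ -656.25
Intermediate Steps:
B(N) = -N²/2 (B(N) = -N*N/2 = -N²/2)
r = 10 (r = 26 - 16 = 10)
M(A) = 0
S = 2625/4 (S = 7*((-½*5²*(-2))*15)/4 = 7*((-½*25*(-2))*15)/4 = 7*(-25/2*(-2)*15)/4 = 7*(25*15)/4 = (7/4)*375 = 2625/4 ≈ 656.25)
M(r) - S = 0 - 1*2625/4 = 0 - 2625/4 = -2625/4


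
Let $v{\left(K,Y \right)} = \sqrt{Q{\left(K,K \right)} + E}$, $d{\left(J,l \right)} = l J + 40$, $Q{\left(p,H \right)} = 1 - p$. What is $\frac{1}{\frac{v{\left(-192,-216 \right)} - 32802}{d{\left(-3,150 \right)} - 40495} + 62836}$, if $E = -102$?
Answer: $\frac{8087671724670}{508203426050780141} + \frac{40905 \sqrt{91}}{6606644538660141833} \approx 1.5914 \cdot 10^{-5}$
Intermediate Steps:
$d{\left(J,l \right)} = 40 + J l$ ($d{\left(J,l \right)} = J l + 40 = 40 + J l$)
$v{\left(K,Y \right)} = \sqrt{-101 - K}$ ($v{\left(K,Y \right)} = \sqrt{\left(1 - K\right) - 102} = \sqrt{-101 - K}$)
$\frac{1}{\frac{v{\left(-192,-216 \right)} - 32802}{d{\left(-3,150 \right)} - 40495} + 62836} = \frac{1}{\frac{\sqrt{-101 - -192} - 32802}{\left(40 - 450\right) - 40495} + 62836} = \frac{1}{\frac{\sqrt{-101 + 192} - 32802}{\left(40 - 450\right) - 40495} + 62836} = \frac{1}{\frac{\sqrt{91} - 32802}{-410 - 40495} + 62836} = \frac{1}{\frac{-32802 + \sqrt{91}}{-40905} + 62836} = \frac{1}{\left(-32802 + \sqrt{91}\right) \left(- \frac{1}{40905}\right) + 62836} = \frac{1}{\left(\frac{10934}{13635} - \frac{\sqrt{91}}{40905}\right) + 62836} = \frac{1}{\frac{856779794}{13635} - \frac{\sqrt{91}}{40905}}$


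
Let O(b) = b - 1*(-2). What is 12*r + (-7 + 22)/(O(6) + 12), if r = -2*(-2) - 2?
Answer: 99/4 ≈ 24.750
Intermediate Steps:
O(b) = 2 + b (O(b) = b + 2 = 2 + b)
r = 2 (r = 4 - 2 = 2)
12*r + (-7 + 22)/(O(6) + 12) = 12*2 + (-7 + 22)/((2 + 6) + 12) = 24 + 15/(8 + 12) = 24 + 15/20 = 24 + 15*(1/20) = 24 + 3/4 = 99/4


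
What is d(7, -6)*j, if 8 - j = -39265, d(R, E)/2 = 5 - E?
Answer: 864006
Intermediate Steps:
d(R, E) = 10 - 2*E (d(R, E) = 2*(5 - E) = 10 - 2*E)
j = 39273 (j = 8 - 1*(-39265) = 8 + 39265 = 39273)
d(7, -6)*j = (10 - 2*(-6))*39273 = (10 + 12)*39273 = 22*39273 = 864006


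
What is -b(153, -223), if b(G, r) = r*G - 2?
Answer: 34121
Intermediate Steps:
b(G, r) = -2 + G*r (b(G, r) = G*r - 2 = -2 + G*r)
-b(153, -223) = -(-2 + 153*(-223)) = -(-2 - 34119) = -1*(-34121) = 34121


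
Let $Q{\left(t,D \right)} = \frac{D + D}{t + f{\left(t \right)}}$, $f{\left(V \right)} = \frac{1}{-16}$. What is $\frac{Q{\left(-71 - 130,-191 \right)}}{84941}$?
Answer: $\frac{6112}{273255197} \approx 2.2367 \cdot 10^{-5}$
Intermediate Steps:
$f{\left(V \right)} = - \frac{1}{16}$
$Q{\left(t,D \right)} = \frac{2 D}{- \frac{1}{16} + t}$ ($Q{\left(t,D \right)} = \frac{D + D}{t - \frac{1}{16}} = \frac{2 D}{- \frac{1}{16} + t}$)
$\frac{Q{\left(-71 - 130,-191 \right)}}{84941} = \frac{32 \left(-191\right) \frac{1}{-1 + 16 \left(-71 - 130\right)}}{84941} = 32 \left(-191\right) \frac{1}{-1 + 16 \left(-71 - 130\right)} \frac{1}{84941} = 32 \left(-191\right) \frac{1}{-1 + 16 \left(-201\right)} \frac{1}{84941} = 32 \left(-191\right) \frac{1}{-1 - 3216} \cdot \frac{1}{84941} = 32 \left(-191\right) \frac{1}{-3217} \cdot \frac{1}{84941} = 32 \left(-191\right) \left(- \frac{1}{3217}\right) \frac{1}{84941} = \frac{6112}{3217} \cdot \frac{1}{84941} = \frac{6112}{273255197}$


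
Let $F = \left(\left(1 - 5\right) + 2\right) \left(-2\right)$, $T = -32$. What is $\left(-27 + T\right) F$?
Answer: $-236$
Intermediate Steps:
$F = 4$ ($F = \left(-4 + 2\right) \left(-2\right) = \left(-2\right) \left(-2\right) = 4$)
$\left(-27 + T\right) F = \left(-27 - 32\right) 4 = \left(-59\right) 4 = -236$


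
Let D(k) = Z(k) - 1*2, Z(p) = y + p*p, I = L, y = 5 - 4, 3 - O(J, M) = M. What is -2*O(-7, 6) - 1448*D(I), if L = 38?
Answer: -2089458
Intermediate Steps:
O(J, M) = 3 - M
y = 1
I = 38
Z(p) = 1 + p² (Z(p) = 1 + p*p = 1 + p²)
D(k) = -1 + k² (D(k) = (1 + k²) - 1*2 = (1 + k²) - 2 = -1 + k²)
-2*O(-7, 6) - 1448*D(I) = -2*(3 - 1*6) - 1448*(-1 + 38²) = -2*(3 - 6) - 1448*(-1 + 1444) = -2*(-3) - 1448*1443 = 6 - 2089464 = -2089458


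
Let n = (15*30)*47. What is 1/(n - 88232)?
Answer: -1/67082 ≈ -1.4907e-5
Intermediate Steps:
n = 21150 (n = 450*47 = 21150)
1/(n - 88232) = 1/(21150 - 88232) = 1/(-67082) = -1/67082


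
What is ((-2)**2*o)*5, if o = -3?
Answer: -60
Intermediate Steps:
((-2)**2*o)*5 = ((-2)**2*(-3))*5 = (4*(-3))*5 = -12*5 = -60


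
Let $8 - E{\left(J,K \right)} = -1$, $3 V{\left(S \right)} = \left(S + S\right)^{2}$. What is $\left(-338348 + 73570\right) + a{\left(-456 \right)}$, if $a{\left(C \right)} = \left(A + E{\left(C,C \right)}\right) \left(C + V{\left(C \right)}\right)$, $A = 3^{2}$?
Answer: $4717478$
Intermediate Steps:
$V{\left(S \right)} = \frac{4 S^{2}}{3}$ ($V{\left(S \right)} = \frac{\left(S + S\right)^{2}}{3} = \frac{\left(2 S\right)^{2}}{3} = \frac{4 S^{2}}{3}$)
$E{\left(J,K \right)} = 9$ ($E{\left(J,K \right)} = 8 - -1 = 8 + 1 = 9$)
$A = 9$
$a{\left(C \right)} = 18 C + 24 C^{2}$ ($a{\left(C \right)} = \left(9 + 9\right) \left(C + \frac{4 C^{2}}{3}\right) = 18 \left(C + \frac{4 C^{2}}{3}\right) = 18 C + 24 C^{2}$)
$\left(-338348 + 73570\right) + a{\left(-456 \right)} = \left(-338348 + 73570\right) + 6 \left(-456\right) \left(3 + 4 \left(-456\right)\right) = -264778 + 6 \left(-456\right) \left(3 - 1824\right) = -264778 + 6 \left(-456\right) \left(-1821\right) = -264778 + 4982256 = 4717478$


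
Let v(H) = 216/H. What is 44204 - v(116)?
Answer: 1281862/29 ≈ 44202.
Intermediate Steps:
44204 - v(116) = 44204 - 216/116 = 44204 - 1*54/29 = 44204 - 54/29 = 1281862/29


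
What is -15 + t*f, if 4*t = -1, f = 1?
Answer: -61/4 ≈ -15.250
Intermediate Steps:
t = -¼ (t = (¼)*(-1) = -¼ ≈ -0.25000)
-15 + t*f = -15 - ¼*1 = -15 - ¼ = -61/4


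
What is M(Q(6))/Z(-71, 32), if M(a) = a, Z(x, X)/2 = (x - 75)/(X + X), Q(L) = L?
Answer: -96/73 ≈ -1.3151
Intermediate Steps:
Z(x, X) = (-75 + x)/X (Z(x, X) = 2*((x - 75)/(X + X)) = 2*((-75 + x)/((2*X))) = 2*((-75 + x)*(1/(2*X))) = 2*((-75 + x)/(2*X)) = (-75 + x)/X)
M(Q(6))/Z(-71, 32) = 6/(((-75 - 71)/32)) = 6/(((1/32)*(-146))) = 6/(-73/16) = 6*(-16/73) = -96/73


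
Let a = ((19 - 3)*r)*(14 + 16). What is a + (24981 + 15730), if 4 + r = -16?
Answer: 31111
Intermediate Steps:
r = -20 (r = -4 - 16 = -20)
a = -9600 (a = ((19 - 3)*(-20))*(14 + 16) = (16*(-20))*30 = -320*30 = -9600)
a + (24981 + 15730) = -9600 + (24981 + 15730) = -9600 + 40711 = 31111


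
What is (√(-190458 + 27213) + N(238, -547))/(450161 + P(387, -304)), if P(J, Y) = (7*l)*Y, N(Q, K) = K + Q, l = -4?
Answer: -103/152891 + I*√163245/458673 ≈ -0.00067368 + 0.00088088*I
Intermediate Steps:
P(J, Y) = -28*Y (P(J, Y) = (7*(-4))*Y = -28*Y)
(√(-190458 + 27213) + N(238, -547))/(450161 + P(387, -304)) = (√(-190458 + 27213) + (-547 + 238))/(450161 - 28*(-304)) = (√(-163245) - 309)/(450161 + 8512) = (I*√163245 - 309)/458673 = (-309 + I*√163245)*(1/458673) = -103/152891 + I*√163245/458673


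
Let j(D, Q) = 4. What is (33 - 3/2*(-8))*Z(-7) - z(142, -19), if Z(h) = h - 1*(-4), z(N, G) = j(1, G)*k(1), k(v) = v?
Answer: -139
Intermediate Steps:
z(N, G) = 4 (z(N, G) = 4*1 = 4)
Z(h) = 4 + h (Z(h) = h + 4 = 4 + h)
(33 - 3/2*(-8))*Z(-7) - z(142, -19) = (33 - 3/2*(-8))*(4 - 7) - 1*4 = (33 - 3*½*(-8))*(-3) - 4 = (33 - 3/2*(-8))*(-3) - 4 = (33 + 12)*(-3) - 4 = 45*(-3) - 4 = -135 - 4 = -139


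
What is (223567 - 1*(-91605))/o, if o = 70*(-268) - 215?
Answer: -28652/1725 ≈ -16.610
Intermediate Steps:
o = -18975 (o = -18760 - 215 = -18975)
(223567 - 1*(-91605))/o = (223567 - 1*(-91605))/(-18975) = (223567 + 91605)*(-1/18975) = 315172*(-1/18975) = -28652/1725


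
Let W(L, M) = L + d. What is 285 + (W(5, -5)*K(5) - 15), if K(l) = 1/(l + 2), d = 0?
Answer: 1895/7 ≈ 270.71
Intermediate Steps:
W(L, M) = L (W(L, M) = L + 0 = L)
K(l) = 1/(2 + l)
285 + (W(5, -5)*K(5) - 15) = 285 + (5/(2 + 5) - 15) = 285 + (5/7 - 15) = 285 - 100/7 = 1895/7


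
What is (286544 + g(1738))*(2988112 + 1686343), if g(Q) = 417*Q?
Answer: 4727229596950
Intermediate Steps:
(286544 + g(1738))*(2988112 + 1686343) = (286544 + 417*1738)*(2988112 + 1686343) = (286544 + 724746)*4674455 = 1011290*4674455 = 4727229596950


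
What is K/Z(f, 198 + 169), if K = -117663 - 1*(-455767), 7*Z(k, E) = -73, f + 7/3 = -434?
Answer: -2366728/73 ≈ -32421.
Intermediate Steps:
f = -1309/3 (f = -7/3 - 434 = -1309/3 ≈ -436.33)
Z(k, E) = -73/7 (Z(k, E) = (⅐)*(-73) = -73/7)
K = 338104 (K = -117663 + 455767 = 338104)
K/Z(f, 198 + 169) = 338104/(-73/7) = 338104*(-7/73) = -2366728/73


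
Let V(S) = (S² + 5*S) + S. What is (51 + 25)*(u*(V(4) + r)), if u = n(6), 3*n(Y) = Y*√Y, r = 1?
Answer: 6232*√6 ≈ 15265.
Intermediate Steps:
n(Y) = Y^(3/2)/3 (n(Y) = (Y*√Y)/3 = Y^(3/2)/3)
u = 2*√6 (u = 6^(3/2)/3 = (6*√6)/3 = 2*√6 ≈ 4.8990)
V(S) = S² + 6*S
(51 + 25)*(u*(V(4) + r)) = (51 + 25)*((2*√6)*(4*(6 + 4) + 1)) = 76*((2*√6)*(4*10 + 1)) = 76*((2*√6)*(40 + 1)) = 76*((2*√6)*41) = 76*(82*√6) = 6232*√6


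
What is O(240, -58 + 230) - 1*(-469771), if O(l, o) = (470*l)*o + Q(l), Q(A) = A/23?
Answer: 457041773/23 ≈ 1.9871e+7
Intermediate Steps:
Q(A) = A/23 (Q(A) = A*(1/23) = A/23)
O(l, o) = l/23 + 470*l*o (O(l, o) = (470*l)*o + l/23 = 470*l*o + l/23 = l/23 + 470*l*o)
O(240, -58 + 230) - 1*(-469771) = (1/23)*240*(1 + 10810*(-58 + 230)) - 1*(-469771) = (1/23)*240*(1 + 10810*172) + 469771 = (1/23)*240*(1 + 1859320) + 469771 = (1/23)*240*1859321 + 469771 = 446237040/23 + 469771 = 457041773/23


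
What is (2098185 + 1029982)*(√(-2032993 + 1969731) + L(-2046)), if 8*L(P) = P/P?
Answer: 3128167/8 + 3128167*I*√63262 ≈ 3.9102e+5 + 7.8679e+8*I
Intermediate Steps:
L(P) = ⅛ (L(P) = (P/P)/8 = (⅛)*1 = ⅛)
(2098185 + 1029982)*(√(-2032993 + 1969731) + L(-2046)) = (2098185 + 1029982)*(√(-2032993 + 1969731) + ⅛) = 3128167*(√(-63262) + ⅛) = 3128167*(I*√63262 + ⅛) = 3128167*(⅛ + I*√63262) = 3128167/8 + 3128167*I*√63262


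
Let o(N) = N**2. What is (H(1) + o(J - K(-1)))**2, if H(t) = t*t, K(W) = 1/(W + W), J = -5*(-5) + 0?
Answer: 6786025/16 ≈ 4.2413e+5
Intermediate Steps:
J = 25 (J = 25 + 0 = 25)
K(W) = 1/(2*W)
H(t) = t**2
(H(1) + o(J - K(-1)))**2 = (1**2 + (25 - 1/(2*(-1)))**2)**2 = (1 + (25 - (-1)/2)**2)**2 = (1 + (25 - 1*(-1/2))**2)**2 = (1 + (25 + 1/2)**2)**2 = (1 + (51/2)**2)**2 = (1 + 2601/4)**2 = (2605/4)**2 = 6786025/16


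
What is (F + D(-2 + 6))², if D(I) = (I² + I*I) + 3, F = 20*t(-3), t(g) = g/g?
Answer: 3025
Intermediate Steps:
t(g) = 1
F = 20 (F = 20*1 = 20)
D(I) = 3 + 2*I² (D(I) = (I² + I²) + 3 = 2*I² + 3 = 3 + 2*I²)
(F + D(-2 + 6))² = (20 + (3 + 2*(-2 + 6)²))² = (20 + (3 + 2*4²))² = (20 + (3 + 2*16))² = (20 + (3 + 32))² = (20 + 35)² = 55² = 3025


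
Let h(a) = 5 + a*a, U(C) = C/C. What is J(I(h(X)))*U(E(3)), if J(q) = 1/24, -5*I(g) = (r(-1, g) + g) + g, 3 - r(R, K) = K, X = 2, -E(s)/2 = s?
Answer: 1/24 ≈ 0.041667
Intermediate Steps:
E(s) = -2*s
U(C) = 1
r(R, K) = 3 - K
h(a) = 5 + a²
I(g) = -⅗ - g/5 (I(g) = -(((3 - g) + g) + g)/5 = -(3 + g)/5 = -⅗ - g/5)
J(q) = 1/24
J(I(h(X)))*U(E(3)) = (1/24)*1 = 1/24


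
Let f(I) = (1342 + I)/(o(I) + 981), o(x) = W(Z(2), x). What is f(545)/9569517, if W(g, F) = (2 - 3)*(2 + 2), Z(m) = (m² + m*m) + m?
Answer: 629/3116472703 ≈ 2.0183e-7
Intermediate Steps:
Z(m) = m + 2*m² (Z(m) = (m² + m²) + m = 2*m² + m = m + 2*m²)
W(g, F) = -4 (W(g, F) = -1*4 = -4)
o(x) = -4
f(I) = 1342/977 + I/977 (f(I) = (1342 + I)/(-4 + 981) = (1342 + I)/977 = (1342 + I)*(1/977) = 1342/977 + I/977)
f(545)/9569517 = (1342/977 + (1/977)*545)/9569517 = (1342/977 + 545/977)*(1/9569517) = (1887/977)*(1/9569517) = 629/3116472703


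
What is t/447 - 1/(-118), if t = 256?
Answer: 30655/52746 ≈ 0.58118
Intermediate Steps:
t/447 - 1/(-118) = 256/447 - 1/(-118) = 256*(1/447) - 1*(-1/118) = 256/447 + 1/118 = 30655/52746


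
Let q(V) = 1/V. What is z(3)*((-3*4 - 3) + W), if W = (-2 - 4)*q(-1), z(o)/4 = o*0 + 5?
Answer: -180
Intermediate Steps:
z(o) = 20 (z(o) = 4*(o*0 + 5) = 4*(0 + 5) = 4*5 = 20)
W = 6 (W = (-2 - 4)/(-1) = -6*(-1) = 6)
z(3)*((-3*4 - 3) + W) = 20*((-3*4 - 3) + 6) = 20*((-12 - 3) + 6) = 20*(-15 + 6) = 20*(-9) = -180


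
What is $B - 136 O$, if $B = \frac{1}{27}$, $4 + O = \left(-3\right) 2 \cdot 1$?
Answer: $\frac{36721}{27} \approx 1360.0$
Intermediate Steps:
$O = -10$ ($O = -4 + \left(-3\right) 2 \cdot 1 = -4 - 6 = -10$)
$B = \frac{1}{27} \approx 0.037037$
$B - 136 O = \frac{1}{27} - -1360 = \frac{1}{27} + 1360 = \frac{36721}{27}$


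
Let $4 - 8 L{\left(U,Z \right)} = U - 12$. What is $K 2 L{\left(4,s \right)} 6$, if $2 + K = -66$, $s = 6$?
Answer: $-1224$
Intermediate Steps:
$L{\left(U,Z \right)} = 2 - \frac{U}{8}$ ($L{\left(U,Z \right)} = \frac{1}{2} - \frac{U - 12}{8} = \frac{1}{2} - \frac{-12 + U}{8} = \frac{1}{2} - \left(- \frac{3}{2} + \frac{U}{8}\right) = 2 - \frac{U}{8}$)
$K = -68$ ($K = -2 - 66 = -68$)
$K 2 L{\left(4,s \right)} 6 = - 68 \cdot 2 \left(2 - \frac{1}{2}\right) 6 = - 68 \cdot 2 \cdot \frac{3}{2} \cdot 6 = - 68 \cdot 3 \cdot 6 = \left(-68\right) 18 = -1224$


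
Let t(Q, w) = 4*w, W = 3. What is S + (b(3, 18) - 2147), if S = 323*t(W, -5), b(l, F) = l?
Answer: -8604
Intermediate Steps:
S = -6460 (S = 323*(4*(-5)) = 323*(-20) = -6460)
S + (b(3, 18) - 2147) = -6460 + (3 - 2147) = -6460 - 2144 = -8604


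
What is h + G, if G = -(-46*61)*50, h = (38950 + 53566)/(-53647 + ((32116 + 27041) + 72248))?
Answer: 5454769958/38879 ≈ 1.4030e+5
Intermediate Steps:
h = 46258/38879 (h = 92516/(-53647 + (59157 + 72248)) = 92516/(-53647 + 131405) = 92516/77758 = 92516*(1/77758) = 46258/38879 ≈ 1.1898)
G = 140300 (G = -(-2806)*50 = -1*(-140300) = 140300)
h + G = 46258/38879 + 140300 = 5454769958/38879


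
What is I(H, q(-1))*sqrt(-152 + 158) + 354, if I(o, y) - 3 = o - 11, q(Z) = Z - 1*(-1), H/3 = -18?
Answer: 354 - 62*sqrt(6) ≈ 202.13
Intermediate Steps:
H = -54 (H = 3*(-18) = -54)
q(Z) = 1 + Z (q(Z) = Z + 1 = 1 + Z)
I(o, y) = -8 + o (I(o, y) = 3 + (o - 11) = 3 + (-11 + o) = -8 + o)
I(H, q(-1))*sqrt(-152 + 158) + 354 = (-8 - 54)*sqrt(-152 + 158) + 354 = -62*sqrt(6) + 354 = 354 - 62*sqrt(6)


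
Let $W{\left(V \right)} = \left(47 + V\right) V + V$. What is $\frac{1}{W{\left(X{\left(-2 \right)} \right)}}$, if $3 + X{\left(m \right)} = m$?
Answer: $- \frac{1}{215} \approx -0.0046512$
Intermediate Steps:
$X{\left(m \right)} = -3 + m$
$W{\left(V \right)} = V + V \left(47 + V\right)$ ($W{\left(V \right)} = V \left(47 + V\right) + V = V + V \left(47 + V\right)$)
$\frac{1}{W{\left(X{\left(-2 \right)} \right)}} = \frac{1}{\left(-3 - 2\right) \left(48 - 5\right)} = \frac{1}{\left(-5\right) \left(48 - 5\right)} = \frac{1}{\left(-5\right) 43} = \frac{1}{-215} = - \frac{1}{215}$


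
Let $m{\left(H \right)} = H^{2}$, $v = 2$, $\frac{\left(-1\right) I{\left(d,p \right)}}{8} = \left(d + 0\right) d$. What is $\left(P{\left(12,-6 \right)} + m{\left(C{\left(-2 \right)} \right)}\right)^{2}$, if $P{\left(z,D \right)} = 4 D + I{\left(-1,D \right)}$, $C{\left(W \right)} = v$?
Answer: $784$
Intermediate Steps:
$I{\left(d,p \right)} = - 8 d^{2}$ ($I{\left(d,p \right)} = - 8 \left(d + 0\right) d = - 8 d d = - 8 d^{2}$)
$C{\left(W \right)} = 2$
$P{\left(z,D \right)} = -8 + 4 D$ ($P{\left(z,D \right)} = 4 D - 8 \left(-1\right)^{2} = 4 D - 8 = -8 + 4 D$)
$\left(P{\left(12,-6 \right)} + m{\left(C{\left(-2 \right)} \right)}\right)^{2} = \left(\left(-8 + 4 \left(-6\right)\right) + 2^{2}\right)^{2} = \left(\left(-8 - 24\right) + 4\right)^{2} = \left(-32 + 4\right)^{2} = \left(-28\right)^{2} = 784$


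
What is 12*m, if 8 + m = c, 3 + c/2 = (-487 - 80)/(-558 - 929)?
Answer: -236208/1487 ≈ -158.85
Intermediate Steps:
c = -7788/1487 (c = -6 + 2*((-487 - 80)/(-558 - 929)) = -6 + 2*(-567/(-1487)) = -6 + 2*(-567*(-1/1487)) = -6 + 2*(567/1487) = -6 + 1134/1487 = -7788/1487 ≈ -5.2374)
m = -19684/1487 (m = -8 - 7788/1487 = -19684/1487 ≈ -13.237)
12*m = 12*(-19684/1487) = -236208/1487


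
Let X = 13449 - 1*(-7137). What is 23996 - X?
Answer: 3410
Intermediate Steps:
X = 20586 (X = 13449 + 7137 = 20586)
23996 - X = 23996 - 1*20586 = 23996 - 20586 = 3410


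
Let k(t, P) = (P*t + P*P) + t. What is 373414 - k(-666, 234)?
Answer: 475168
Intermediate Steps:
k(t, P) = t + P² + P*t (k(t, P) = (P*t + P²) + t = (P² + P*t) + t = t + P² + P*t)
373414 - k(-666, 234) = 373414 - (-666 + 234² + 234*(-666)) = 373414 - (-666 + 54756 - 155844) = 373414 - 1*(-101754) = 373414 + 101754 = 475168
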